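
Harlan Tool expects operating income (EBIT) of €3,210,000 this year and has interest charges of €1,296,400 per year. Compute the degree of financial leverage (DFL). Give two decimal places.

1.68

Interest = €1,296,400.00.
Degree of financial leverage = EBIT / (EBIT − interest) = €3,210,000 / €1,913,600.00 = 1.6775.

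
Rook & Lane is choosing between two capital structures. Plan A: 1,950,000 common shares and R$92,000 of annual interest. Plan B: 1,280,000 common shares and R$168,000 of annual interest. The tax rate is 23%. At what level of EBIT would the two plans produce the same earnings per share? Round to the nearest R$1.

R$313,194

Set EPS_A = EPS_B: (EBIT − R$92,000)(1 − 0.23) ÷ 1,950,000 = (EBIT − R$168,000)(1 − 0.23) ÷ 1,280,000.
Cancelling (1 − t) and cross-multiplying: 1,280,000·(EBIT − 92,000) = 1,950,000·(EBIT − 168,000).
Solving, EBIT = (168,000·1,950,000 − 92,000·1,280,000) / (1,950,000 − 1,280,000) = 209,840,000,000 / 670,000 = 313,194.03.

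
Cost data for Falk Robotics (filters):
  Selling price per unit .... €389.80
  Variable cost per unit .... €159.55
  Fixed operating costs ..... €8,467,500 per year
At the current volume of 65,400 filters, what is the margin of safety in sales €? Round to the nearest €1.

Each unit contributes €389.80 − €159.55 = €230.25. Break-even units = €8,467,500 ÷ €230.25 = 36,775.24; break-even revenue = 36,775.24 × €389.80 = €14,334,990.23.
Current sales = 65,400 × €389.80 = €25,492,920.00.
Margin of safety = €25,492,920.00 − €14,334,990.23 = €11,157,930.

€11,157,930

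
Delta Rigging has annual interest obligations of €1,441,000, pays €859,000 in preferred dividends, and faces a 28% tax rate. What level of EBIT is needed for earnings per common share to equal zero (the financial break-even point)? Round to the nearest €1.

Grossing the preferred dividend up to pre-tax terms: €859,000 / (1 − 0.28) = €1,193,055.56.
EPS = 0 when EBIT covers interest plus the pre-tax preferred burden: €1,441,000 + €1,193,055.56 = €2,634,055.56.

€2,634,056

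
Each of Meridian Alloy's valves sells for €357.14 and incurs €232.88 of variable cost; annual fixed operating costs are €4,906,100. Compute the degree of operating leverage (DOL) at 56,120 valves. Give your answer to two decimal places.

Total contribution margin = 56,120 × €124.26 = €6,973,471.20.
EBIT = €6,973,471.20 − €4,906,100 = €2,067,371.20.
Degree of operating leverage = €6,973,471.20 / €2,067,371.20 = 3.3731.

3.37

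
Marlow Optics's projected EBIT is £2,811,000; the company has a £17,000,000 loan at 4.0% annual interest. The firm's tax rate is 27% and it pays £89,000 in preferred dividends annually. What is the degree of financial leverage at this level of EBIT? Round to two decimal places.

Interest = £680,000.00.
Preferred dividends grossed up pre-tax: £89,000 / (1 − 0.27) = £121,917.81.
DFL = EBIT ÷ [EBIT − I − D_p/(1−t)] = £2,811,000 ÷ [£2,811,000 − £680,000.00 − £121,917.81] = £2,811,000 ÷ £2,009,082.19 = 1.3991.

1.40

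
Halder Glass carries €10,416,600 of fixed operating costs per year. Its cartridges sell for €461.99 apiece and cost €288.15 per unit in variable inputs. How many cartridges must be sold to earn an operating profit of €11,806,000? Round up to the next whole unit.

127,834 cartridges

Each unit contributes €461.99 − €288.15 = €173.84.
Required volume = (fixed costs + target profit) ÷ CM = (€10,416,600 + €11,806,000) ÷ €173.84 = 127,833.64, so 127,834 cartridges.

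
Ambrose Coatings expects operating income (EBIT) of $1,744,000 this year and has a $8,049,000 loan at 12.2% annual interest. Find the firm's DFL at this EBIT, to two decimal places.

2.29

Interest = $981,978.00.
DFL = EBIT ÷ (EBIT − I) = $1,744,000 ÷ ($1,744,000 − $981,978.00) = $1,744,000 ÷ $762,022.00 = 2.2886.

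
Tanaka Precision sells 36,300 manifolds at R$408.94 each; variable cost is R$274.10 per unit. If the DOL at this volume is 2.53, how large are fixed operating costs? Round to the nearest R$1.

Total contribution margin = 36,300 × R$134.84 = R$4,894,692.00.
DOL = contribution / EBIT, so EBIT = R$4,894,692.00 / 2.53 = R$1,934,660.87.
And FC = contribution − EBIT = R$4,894,692.00 − R$1,934,660.87 = R$2,960,031.

R$2,960,031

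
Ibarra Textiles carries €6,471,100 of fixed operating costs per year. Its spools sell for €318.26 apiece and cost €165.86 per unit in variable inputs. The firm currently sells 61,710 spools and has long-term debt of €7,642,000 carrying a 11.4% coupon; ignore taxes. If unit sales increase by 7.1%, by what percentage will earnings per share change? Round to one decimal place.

+32.4%

At 61,710 units, contribution = 61,710 × €152.40 = €9,404,604.00.
Operating income = contribution − fixed costs = €9,404,604.00 − €6,471,100 = €2,933,504.00.
Interest = €871,188.00, so EBIT − I = €2,062,316.00.
DCL = total CM / (EBIT − I) = €9,404,604.00 / €2,062,316.00 = 4.5602.
%ΔEPS = DCL × %ΔSales = 4.5602 × +7.1% = +32.4%.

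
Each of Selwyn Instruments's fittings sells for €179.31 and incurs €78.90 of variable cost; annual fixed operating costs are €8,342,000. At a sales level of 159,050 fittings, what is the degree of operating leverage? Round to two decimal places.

2.09

Contribution at this volume is 159,050 × €100.41 = €15,970,210.50.
Operating income = contribution − fixed costs = €15,970,210.50 − €8,342,000 = €7,628,210.50.
DOL = contribution ÷ EBIT = €15,970,210.50 ÷ €7,628,210.50 = 2.0936.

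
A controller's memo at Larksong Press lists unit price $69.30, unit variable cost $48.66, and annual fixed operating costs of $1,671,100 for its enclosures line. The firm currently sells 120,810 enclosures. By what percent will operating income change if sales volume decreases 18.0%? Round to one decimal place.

At 120,810 units, contribution = 120,810 × $20.64 = $2,493,518.40.
Subtracting fixed costs: EBIT = $2,493,518.40 − $1,671,100 = $822,418.40.
Degree of operating leverage = $2,493,518.40 / $822,418.40 = 3.0319.
So EBIT moves 3.0319 × (-18.0%) = -54.6%.

-54.6%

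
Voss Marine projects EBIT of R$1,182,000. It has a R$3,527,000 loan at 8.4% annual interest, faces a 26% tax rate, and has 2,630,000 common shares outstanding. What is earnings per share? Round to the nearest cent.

Interest = R$296,268.00, so EBT = R$1,182,000 − R$296,268.00 = R$885,732.00.
Net income = R$885,732.00 × (1 − 0.26) = R$655,441.68.
EPS = R$655,441.68 ÷ 2,630,000 = R$0.25.

R$0.25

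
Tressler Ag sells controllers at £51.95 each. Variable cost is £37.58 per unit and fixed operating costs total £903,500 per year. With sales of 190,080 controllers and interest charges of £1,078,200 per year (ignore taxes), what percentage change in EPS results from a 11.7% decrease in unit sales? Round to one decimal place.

-42.6%

At 190,080 units, contribution = 190,080 × £14.37 = £2,731,449.60.
EBIT = £2,731,449.60 − £903,500 = £1,827,949.60.
After interest of £1,078,200.00, pre-tax earnings = £749,749.60.
Degree of combined leverage = contribution ÷ (EBIT − I) = £2,731,449.60 ÷ £749,749.60 = 3.6431.
%ΔEPS = DCL × %ΔSales = 3.6431 × -11.7% = -42.6%.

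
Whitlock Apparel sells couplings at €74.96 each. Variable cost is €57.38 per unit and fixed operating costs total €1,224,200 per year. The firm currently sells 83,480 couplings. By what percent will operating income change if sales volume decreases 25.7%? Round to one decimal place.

Contribution at this volume is 83,480 × €17.58 = €1,467,578.40.
Operating income = contribution − fixed costs = €1,467,578.40 − €1,224,200 = €243,378.40.
So DOL = total CM / EBIT = €1,467,578.40 / €243,378.40 = 6.0300.
Operating income changes by 6.0300 × -25.7% = -155.0%.

-155.0%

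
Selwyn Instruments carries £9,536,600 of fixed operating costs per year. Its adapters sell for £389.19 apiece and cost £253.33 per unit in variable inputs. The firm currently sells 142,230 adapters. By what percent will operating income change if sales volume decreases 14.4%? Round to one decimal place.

At 142,230 units, contribution = 142,230 × £135.86 = £19,323,367.80.
Subtracting fixed costs: EBIT = £19,323,367.80 − £9,536,600 = £9,786,767.80.
DOL = contribution ÷ EBIT = £19,323,367.80 ÷ £9,786,767.80 = 1.9744.
So EBIT moves 1.9744 × (-14.4%) = -28.4%.

-28.4%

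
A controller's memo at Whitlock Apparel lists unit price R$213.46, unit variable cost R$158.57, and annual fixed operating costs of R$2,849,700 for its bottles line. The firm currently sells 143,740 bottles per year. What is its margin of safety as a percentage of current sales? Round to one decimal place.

63.9%

Unit CM = price − variable cost = R$213.46 − R$158.57 = R$54.89. Break-even units = R$2,849,700 ÷ R$54.89 = 51,916.56; break-even revenue = 51,916.56 × R$213.46 = R$11,082,108.98.
Current sales = 143,740 × R$213.46 = R$30,682,740.40.
Margin of safety = (R$30,682,740.40 − R$11,082,108.98) ÷ R$30,682,740.40 = 63.9%.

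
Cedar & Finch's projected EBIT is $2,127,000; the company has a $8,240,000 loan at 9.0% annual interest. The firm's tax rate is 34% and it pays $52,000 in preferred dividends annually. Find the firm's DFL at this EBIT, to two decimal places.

1.63

Interest = $741,600.00.
Preferred dividends grossed up pre-tax: $52,000 / (1 − 0.34) = $78,787.88.
DFL = EBIT ÷ [EBIT − I − D_p/(1−t)] = $2,127,000 ÷ [$2,127,000 − $741,600.00 − $78,787.88] = $2,127,000 ÷ $1,306,612.12 = 1.6279.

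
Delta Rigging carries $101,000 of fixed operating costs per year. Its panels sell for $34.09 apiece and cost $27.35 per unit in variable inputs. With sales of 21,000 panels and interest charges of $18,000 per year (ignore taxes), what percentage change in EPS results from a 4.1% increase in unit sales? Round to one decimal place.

Total contribution margin = 21,000 × $6.74 = $141,540.00.
Subtracting fixed costs: EBIT = $141,540.00 − $101,000 = $40,540.00.
Interest = $18,000.00, so EBIT − I = $22,540.00.
DCL = total CM / (EBIT − I) = $141,540.00 / $22,540.00 = 6.2795.
%ΔEPS = DCL × %ΔSales = 6.2795 × +4.1% = +25.7%.

+25.7%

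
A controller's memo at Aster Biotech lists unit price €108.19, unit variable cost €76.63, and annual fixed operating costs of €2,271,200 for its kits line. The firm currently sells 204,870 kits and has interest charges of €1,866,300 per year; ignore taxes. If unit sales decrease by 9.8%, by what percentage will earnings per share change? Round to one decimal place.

At 204,870 units, contribution = 204,870 × €31.56 = €6,465,697.20.
Operating income = contribution − fixed costs = €6,465,697.20 − €2,271,200 = €4,194,497.20.
After interest of €1,866,300.00, pre-tax earnings = €2,328,197.20.
Degree of combined leverage = contribution ÷ (EBIT − I) = €6,465,697.20 ÷ €2,328,197.20 = 2.7771.
EPS therefore changes by 2.7771 × (-9.8%) = -27.2%.

-27.2%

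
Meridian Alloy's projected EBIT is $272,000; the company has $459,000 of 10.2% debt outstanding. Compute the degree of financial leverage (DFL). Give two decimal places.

Annual interest charges come to $46,818.00.
DFL = EBIT ÷ (EBIT − I) = $272,000 ÷ ($272,000 − $46,818.00) = $272,000 ÷ $225,182.00 = 1.2079.

1.21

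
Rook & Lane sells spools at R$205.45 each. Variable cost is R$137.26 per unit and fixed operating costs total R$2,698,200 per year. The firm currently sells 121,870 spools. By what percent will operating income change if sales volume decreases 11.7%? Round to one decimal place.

-17.3%

At 121,870 units, contribution = 121,870 × R$68.19 = R$8,310,315.30.
EBIT = R$8,310,315.30 − R$2,698,200 = R$5,612,115.30.
Degree of operating leverage = R$8,310,315.30 / R$5,612,115.30 = 1.4808.
%ΔEBIT = DOL × %ΔSales = 1.4808 × -11.7% = -17.3%.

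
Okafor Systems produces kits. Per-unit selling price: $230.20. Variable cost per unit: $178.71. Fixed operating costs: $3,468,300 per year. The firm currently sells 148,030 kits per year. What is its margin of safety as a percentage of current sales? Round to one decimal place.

54.5%

Contribution margin per unit = $230.20 − $178.71 = $51.49. Break-even units = $3,468,300 ÷ $51.49 = 67,358.71; break-even revenue = 67,358.71 × $230.20 = $15,505,975.14.
Current sales = 148,030 × $230.20 = $34,076,506.00.
Margin of safety = ($34,076,506.00 − $15,505,975.14) ÷ $34,076,506.00 = 54.5%.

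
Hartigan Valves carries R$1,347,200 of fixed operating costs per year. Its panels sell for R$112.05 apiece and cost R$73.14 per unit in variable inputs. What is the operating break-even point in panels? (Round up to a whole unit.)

Each unit contributes R$112.05 − R$73.14 = R$38.91.
Units to break even: R$1,347,200 ÷ R$38.91 = 34,623.49, rounded up to 34,624.

34,624 panels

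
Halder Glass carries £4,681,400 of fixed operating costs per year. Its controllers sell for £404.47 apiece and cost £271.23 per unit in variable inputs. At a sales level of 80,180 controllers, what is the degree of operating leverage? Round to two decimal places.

1.78

Total contribution margin = 80,180 × £133.24 = £10,683,183.20.
EBIT = £10,683,183.20 − £4,681,400 = £6,001,783.20.
DOL = contribution ÷ EBIT = £10,683,183.20 ÷ £6,001,783.20 = 1.7800.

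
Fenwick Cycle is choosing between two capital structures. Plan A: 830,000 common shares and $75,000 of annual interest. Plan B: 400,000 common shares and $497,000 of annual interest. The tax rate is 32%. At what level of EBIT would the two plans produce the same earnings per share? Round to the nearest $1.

$889,558

Set EPS_A = EPS_B: (EBIT − $75,000)(1 − 0.32) ÷ 830,000 = (EBIT − $497,000)(1 − 0.32) ÷ 400,000.
The (1 − t) factor cancels: (EBIT − 75,000) × 400,000 = (EBIT − 497,000) × 830,000.
EBIT × (830,000 − 400,000) = 497,000 × 830,000 − 75,000 × 400,000 = 382,510,000,000, so EBIT = 382,510,000,000 ÷ 430,000 = 889,558.14.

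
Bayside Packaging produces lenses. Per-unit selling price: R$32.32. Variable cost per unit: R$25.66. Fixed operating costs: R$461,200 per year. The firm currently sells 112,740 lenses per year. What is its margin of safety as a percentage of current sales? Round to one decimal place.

38.6%

Unit CM = price − variable cost = R$32.32 − R$25.66 = R$6.66. Break-even units = R$461,200 ÷ R$6.66 = 69,249.25; break-even revenue = 69,249.25 × R$32.32 = R$2,238,135.74.
Current sales = 112,740 × R$32.32 = R$3,643,756.80.
Margin of safety = (R$3,643,756.80 − R$2,238,135.74) ÷ R$3,643,756.80 = 38.6%.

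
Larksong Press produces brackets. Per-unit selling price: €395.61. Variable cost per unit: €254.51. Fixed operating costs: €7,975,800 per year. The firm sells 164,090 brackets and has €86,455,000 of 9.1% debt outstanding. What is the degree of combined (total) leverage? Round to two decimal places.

Total contribution margin = 164,090 × €141.10 = €23,153,099.00.
Operating income = contribution − fixed costs = €23,153,099.00 − €7,975,800 = €15,177,299.00. Interest = €7,867,405.00, so EBIT − I = €7,309,894.00.
DCL = contribution ÷ (EBIT − I) = €23,153,099.00 ÷ €7,309,894.00 = 3.1674.

3.17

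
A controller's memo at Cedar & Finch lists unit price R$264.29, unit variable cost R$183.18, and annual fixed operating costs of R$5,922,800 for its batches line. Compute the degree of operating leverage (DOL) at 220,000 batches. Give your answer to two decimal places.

1.50

Total contribution margin = 220,000 × R$81.11 = R$17,844,200.00.
Subtracting fixed costs: EBIT = R$17,844,200.00 − R$5,922,800 = R$11,921,400.00.
DOL = contribution ÷ EBIT = R$17,844,200.00 ÷ R$11,921,400.00 = 1.4968.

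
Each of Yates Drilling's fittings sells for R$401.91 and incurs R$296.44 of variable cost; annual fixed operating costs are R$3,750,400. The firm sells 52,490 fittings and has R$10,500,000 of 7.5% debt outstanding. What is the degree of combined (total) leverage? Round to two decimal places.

At 52,490 units, contribution = 52,490 × R$105.47 = R$5,536,120.30.
Subtracting fixed costs: EBIT = R$5,536,120.30 − R$3,750,400 = R$1,785,720.30. Interest = R$787,500.00, so EBIT − I = R$998,220.30.
DCL = contribution ÷ (EBIT − I) = R$5,536,120.30 ÷ R$998,220.30 = 5.5460.

5.55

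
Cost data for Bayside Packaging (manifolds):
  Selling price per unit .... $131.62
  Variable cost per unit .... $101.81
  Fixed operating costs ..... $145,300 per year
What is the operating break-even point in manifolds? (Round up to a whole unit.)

4,875 manifolds

Unit CM = price − variable cost = $131.62 − $101.81 = $29.81.
Units to break even: $145,300 ÷ $29.81 = 4,874.20, rounded up to 4,875.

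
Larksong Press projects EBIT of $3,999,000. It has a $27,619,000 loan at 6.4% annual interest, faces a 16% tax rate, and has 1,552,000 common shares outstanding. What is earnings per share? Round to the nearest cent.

Interest = $1,767,616.00, so EBT = $3,999,000 − $1,767,616.00 = $2,231,384.00.
After tax at 16%: net income = $2,231,384.00 × 0.84 = $1,874,362.56.
EPS = $1,874,362.56 ÷ 1,552,000 = $1.21.

$1.21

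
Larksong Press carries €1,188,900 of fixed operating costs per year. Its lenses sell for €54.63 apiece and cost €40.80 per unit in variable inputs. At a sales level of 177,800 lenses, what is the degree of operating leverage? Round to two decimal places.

1.94

Total contribution margin = 177,800 × €13.83 = €2,458,974.00.
Operating income = contribution − fixed costs = €2,458,974.00 − €1,188,900 = €1,270,074.00.
Degree of operating leverage = €2,458,974.00 / €1,270,074.00 = 1.9361.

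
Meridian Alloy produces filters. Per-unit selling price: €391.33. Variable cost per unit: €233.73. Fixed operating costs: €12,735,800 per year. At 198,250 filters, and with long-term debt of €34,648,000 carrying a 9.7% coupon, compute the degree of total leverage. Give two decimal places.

At 198,250 units, contribution = 198,250 × €157.60 = €31,244,200.00.
Operating income = contribution − fixed costs = €31,244,200.00 − €12,735,800 = €18,508,400.00. Interest = €3,360,856.00.
DOL = €31,244,200.00 ÷ €18,508,400.00 = 1.6881; DFL = €18,508,400.00 ÷ €15,147,544.00 = 1.2219.
Combined leverage = 1.6881 × 1.2219 = 2.0627.

2.06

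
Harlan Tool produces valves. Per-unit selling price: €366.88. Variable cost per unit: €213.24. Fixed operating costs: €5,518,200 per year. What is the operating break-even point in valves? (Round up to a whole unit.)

Contribution margin per unit = €366.88 − €213.24 = €153.64.
Units to break even: €5,518,200 ÷ €153.64 = 35,916.43, rounded up to 35,917.

35,917 valves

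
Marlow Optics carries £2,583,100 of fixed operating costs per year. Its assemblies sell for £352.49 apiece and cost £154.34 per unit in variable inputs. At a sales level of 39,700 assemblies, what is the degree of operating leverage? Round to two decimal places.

Contribution at this volume is 39,700 × £198.15 = £7,866,555.00.
EBIT = £7,866,555.00 − £2,583,100 = £5,283,455.00.
Degree of operating leverage = £7,866,555.00 / £5,283,455.00 = 1.4889.

1.49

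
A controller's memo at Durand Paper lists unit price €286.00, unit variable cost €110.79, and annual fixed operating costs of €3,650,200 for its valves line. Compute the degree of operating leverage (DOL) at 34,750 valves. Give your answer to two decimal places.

2.50

At 34,750 units, contribution = 34,750 × €175.21 = €6,088,547.50.
Operating income = contribution − fixed costs = €6,088,547.50 − €3,650,200 = €2,438,347.50.
So DOL = total CM / EBIT = €6,088,547.50 / €2,438,347.50 = 2.4970.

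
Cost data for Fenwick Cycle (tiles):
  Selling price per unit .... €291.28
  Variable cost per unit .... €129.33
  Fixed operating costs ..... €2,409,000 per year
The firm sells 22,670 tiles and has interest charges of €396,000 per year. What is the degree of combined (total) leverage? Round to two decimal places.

Total contribution margin = 22,670 × €161.95 = €3,671,406.50.
Subtracting fixed costs: EBIT = €3,671,406.50 − €2,409,000 = €1,262,406.50. Interest = €396,000.00, so EBIT − I = €866,406.50.
Degree of total leverage = total CM / (EBIT − interest) = €3,671,406.50 / €866,406.50 = 4.2375.

4.24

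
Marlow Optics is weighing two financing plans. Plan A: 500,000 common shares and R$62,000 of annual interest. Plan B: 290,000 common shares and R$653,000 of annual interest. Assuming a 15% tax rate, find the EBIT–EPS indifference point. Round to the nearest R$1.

At indifference, (EBIT − 62,000)(1 − t)/500,000 = (EBIT − 653,000)(1 − t)/290,000.
The (1 − t) factor cancels: (EBIT − 62,000) × 290,000 = (EBIT − 653,000) × 500,000.
Solving, EBIT = (653,000·500,000 − 62,000·290,000) / (500,000 − 290,000) = 308,520,000,000 / 210,000 = 1,469,142.86.

R$1,469,143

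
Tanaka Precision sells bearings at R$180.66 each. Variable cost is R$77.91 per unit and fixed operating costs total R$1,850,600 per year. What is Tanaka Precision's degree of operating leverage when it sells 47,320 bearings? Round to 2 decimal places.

At 47,320 units, contribution = 47,320 × R$102.75 = R$4,862,130.00.
Subtracting fixed costs: EBIT = R$4,862,130.00 − R$1,850,600 = R$3,011,530.00.
So DOL = total CM / EBIT = R$4,862,130.00 / R$3,011,530.00 = 1.6145.

1.61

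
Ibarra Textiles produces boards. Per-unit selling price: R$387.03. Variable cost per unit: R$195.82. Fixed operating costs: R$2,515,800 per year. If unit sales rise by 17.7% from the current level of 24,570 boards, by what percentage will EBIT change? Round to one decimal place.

At 24,570 units, contribution = 24,570 × R$191.21 = R$4,698,029.70.
Subtracting fixed costs: EBIT = R$4,698,029.70 − R$2,515,800 = R$2,182,229.70.
Degree of operating leverage = R$4,698,029.70 / R$2,182,229.70 = 2.1529.
Operating income changes by 2.1529 × +17.7% = +38.1%.

+38.1%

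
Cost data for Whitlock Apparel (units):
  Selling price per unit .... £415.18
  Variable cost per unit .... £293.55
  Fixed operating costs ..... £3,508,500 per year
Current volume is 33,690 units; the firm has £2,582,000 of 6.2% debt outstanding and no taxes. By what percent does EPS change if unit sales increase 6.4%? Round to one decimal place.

+61.1%

Contribution at this volume is 33,690 × £121.63 = £4,097,714.70.
EBIT = £4,097,714.70 − £3,508,500 = £589,214.70.
Interest = £160,084.00, so EBIT − I = £429,130.70.
Degree of combined leverage = contribution ÷ (EBIT − I) = £4,097,714.70 ÷ £429,130.70 = 9.5489.
EPS therefore changes by 9.5489 × (+6.4%) = +61.1%.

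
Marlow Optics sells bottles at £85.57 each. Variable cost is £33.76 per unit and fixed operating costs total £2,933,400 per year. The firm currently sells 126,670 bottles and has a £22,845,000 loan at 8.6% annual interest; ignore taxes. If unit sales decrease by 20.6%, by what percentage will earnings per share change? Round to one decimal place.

Total contribution margin = 126,670 × £51.81 = £6,562,772.70.
Subtracting fixed costs: EBIT = £6,562,772.70 − £2,933,400 = £3,629,372.70.
Interest = £1,964,670.00, so EBIT − I = £1,664,702.70.
Degree of combined leverage = contribution ÷ (EBIT − I) = £6,562,772.70 ÷ £1,664,702.70 = 3.9423.
%ΔEPS = DCL × %ΔSales = 3.9423 × -20.6% = -81.2%.

-81.2%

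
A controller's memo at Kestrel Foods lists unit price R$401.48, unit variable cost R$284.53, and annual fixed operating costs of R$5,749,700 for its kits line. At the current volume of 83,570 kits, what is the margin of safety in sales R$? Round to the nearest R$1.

R$13,813,423

Each unit contributes R$401.48 − R$284.53 = R$116.95. Break-even units = R$5,749,700 ÷ R$116.95 = 49,163.75; break-even revenue = 49,163.75 × R$401.48 = R$19,738,260.42.
Current sales = 83,570 × R$401.48 = R$33,551,683.60.
Margin of safety = R$33,551,683.60 − R$19,738,260.42 = R$13,813,423.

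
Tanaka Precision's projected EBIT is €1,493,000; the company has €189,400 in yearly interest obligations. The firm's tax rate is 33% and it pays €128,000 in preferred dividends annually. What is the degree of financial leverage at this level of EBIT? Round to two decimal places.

Annual interest charges come to €189,400.00.
Preferred dividends grossed up pre-tax: €128,000 / (1 − 0.33) = €191,044.78.
DFL = EBIT ÷ [EBIT − I − D_p/(1−t)] = €1,493,000 ÷ [€1,493,000 − €189,400.00 − €191,044.78] = €1,493,000 ÷ €1,112,555.22 = 1.3420.

1.34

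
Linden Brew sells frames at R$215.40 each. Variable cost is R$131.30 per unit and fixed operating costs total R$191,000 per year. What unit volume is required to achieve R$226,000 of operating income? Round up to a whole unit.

4,959 frames

Each unit contributes R$215.40 − R$131.30 = R$84.10.
Units = (FC + target) / CM = (R$191,000 + R$226,000) / R$84.10 = 4,958.38, so 4,959 frames.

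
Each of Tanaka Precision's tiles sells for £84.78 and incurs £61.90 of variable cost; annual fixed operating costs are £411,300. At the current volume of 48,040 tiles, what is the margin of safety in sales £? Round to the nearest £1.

Unit CM = price − variable cost = £84.78 − £61.90 = £22.88. Break-even units = £411,300 ÷ £22.88 = 17,976.40; break-even revenue = 17,976.40 × £84.78 = £1,524,039.07.
Current sales = 48,040 × £84.78 = £4,072,831.20.
Margin of safety = £4,072,831.20 − £1,524,039.07 = £2,548,792.

£2,548,792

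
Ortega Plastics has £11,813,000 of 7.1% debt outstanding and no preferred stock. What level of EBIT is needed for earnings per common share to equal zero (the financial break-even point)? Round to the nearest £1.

Annual interest = 7.1% × £11,813,000 = £838,723.00.
With no preferred dividends, EPS = 0 when EBIT exactly covers interest, so the financial break-even EBIT is £838,723.00.

£838,723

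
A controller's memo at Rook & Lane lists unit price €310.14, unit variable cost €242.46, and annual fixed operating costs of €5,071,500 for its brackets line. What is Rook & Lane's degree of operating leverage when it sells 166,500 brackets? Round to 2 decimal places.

1.82

At 166,500 units, contribution = 166,500 × €67.68 = €11,268,720.00.
Subtracting fixed costs: EBIT = €11,268,720.00 − €5,071,500 = €6,197,220.00.
So DOL = total CM / EBIT = €11,268,720.00 / €6,197,220.00 = 1.8184.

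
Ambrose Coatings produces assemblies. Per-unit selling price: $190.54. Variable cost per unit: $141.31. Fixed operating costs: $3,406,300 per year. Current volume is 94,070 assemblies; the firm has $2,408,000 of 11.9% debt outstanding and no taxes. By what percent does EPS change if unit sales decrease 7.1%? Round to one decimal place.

Contribution at this volume is 94,070 × $49.23 = $4,631,066.10.
Operating income = contribution − fixed costs = $4,631,066.10 − $3,406,300 = $1,224,766.10.
After interest of $286,552.00, pre-tax earnings = $938,214.10.
DCL = total CM / (EBIT − I) = $4,631,066.10 / $938,214.10 = 4.9360.
%ΔEPS = DCL × %ΔSales = 4.9360 × -7.1% = -35.0%.

-35.0%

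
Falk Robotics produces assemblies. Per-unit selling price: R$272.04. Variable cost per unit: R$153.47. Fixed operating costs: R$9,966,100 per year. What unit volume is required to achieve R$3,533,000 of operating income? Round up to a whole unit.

113,850 assemblies

Contribution margin per unit = R$272.04 − R$153.47 = R$118.57.
Required volume = (fixed costs + target profit) ÷ CM = (R$9,966,100 + R$3,533,000) ÷ R$118.57 = 113,849.20, so 113,850 assemblies.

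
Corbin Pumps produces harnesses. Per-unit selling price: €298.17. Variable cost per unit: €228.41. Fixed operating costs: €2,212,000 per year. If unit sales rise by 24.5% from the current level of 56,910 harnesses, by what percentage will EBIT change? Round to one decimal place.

Total contribution margin = 56,910 × €69.76 = €3,970,041.60.
Subtracting fixed costs: EBIT = €3,970,041.60 − €2,212,000 = €1,758,041.60.
So DOL = total CM / EBIT = €3,970,041.60 / €1,758,041.60 = 2.2582.
%ΔEBIT = DOL × %ΔSales = 2.2582 × +24.5% = +55.3%.

+55.3%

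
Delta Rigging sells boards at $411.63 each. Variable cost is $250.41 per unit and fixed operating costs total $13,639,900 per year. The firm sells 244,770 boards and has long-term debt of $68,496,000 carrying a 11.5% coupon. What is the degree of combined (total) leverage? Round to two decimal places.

Total contribution margin = 244,770 × $161.22 = $39,461,819.40.
Operating income = contribution − fixed costs = $39,461,819.40 − $13,639,900 = $25,821,919.40. Interest = $7,877,040.00.
DOL = $39,461,819.40 ÷ $25,821,919.40 = 1.5282; DFL = $25,821,919.40 ÷ $17,944,879.40 = 1.4390.
Combined leverage = 1.5282 × 1.4390 = 2.1991.

2.20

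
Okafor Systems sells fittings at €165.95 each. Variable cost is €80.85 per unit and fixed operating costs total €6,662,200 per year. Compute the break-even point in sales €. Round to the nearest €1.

€12,991,681

CM per unit = €165.95 − €80.85 = €85.10; CM ratio = €85.10 / €165.95 = 0.5128.
Break-even sales = FC ÷ CM ratio = €6,662,200 × €165.95 / €85.10 = €12,991,681.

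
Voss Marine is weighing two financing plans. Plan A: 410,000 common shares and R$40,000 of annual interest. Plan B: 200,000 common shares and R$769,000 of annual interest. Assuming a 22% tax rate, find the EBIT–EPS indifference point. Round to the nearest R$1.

At indifference, (EBIT − 40,000)(1 − t)/410,000 = (EBIT − 769,000)(1 − t)/200,000.
The (1 − t) factor cancels: (EBIT − 40,000) × 200,000 = (EBIT − 769,000) × 410,000.
Solving, EBIT = (769,000·410,000 − 40,000·200,000) / (410,000 − 200,000) = 307,290,000,000 / 210,000 = 1,463,285.71.

R$1,463,286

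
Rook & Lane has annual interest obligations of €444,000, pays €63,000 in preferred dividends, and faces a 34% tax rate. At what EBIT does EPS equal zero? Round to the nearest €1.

Preferred dividends are paid after tax, so their pre-tax equivalent is €63,000 ÷ (1 − 0.34) = €95,454.55.
Financial break-even EBIT = interest + D_p ÷ (1 − t) = €444,000 + €95,454.55 = €539,454.55.

€539,455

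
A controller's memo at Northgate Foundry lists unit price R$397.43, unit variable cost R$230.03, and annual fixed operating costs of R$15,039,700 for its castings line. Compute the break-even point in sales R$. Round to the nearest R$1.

CM per unit = R$397.43 − R$230.03 = R$167.40; CM ratio = R$167.40 / R$397.43 = 0.4212.
Break-even sales = FC ÷ CM ratio = R$15,039,700 × R$397.43 / R$167.40 = R$35,706,260.

R$35,706,260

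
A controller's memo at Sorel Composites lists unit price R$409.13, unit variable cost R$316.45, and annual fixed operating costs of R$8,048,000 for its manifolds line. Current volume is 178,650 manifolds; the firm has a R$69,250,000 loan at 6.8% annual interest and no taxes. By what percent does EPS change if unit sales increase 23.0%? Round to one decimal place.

At 178,650 units, contribution = 178,650 × R$92.68 = R$16,557,282.00.
Subtracting fixed costs: EBIT = R$16,557,282.00 − R$8,048,000 = R$8,509,282.00.
After interest of R$4,709,000.00, pre-tax earnings = R$3,800,282.00.
DCL = total CM / (EBIT − I) = R$16,557,282.00 / R$3,800,282.00 = 4.3569.
EPS therefore changes by 4.3569 × (+23.0%) = +100.2%.

+100.2%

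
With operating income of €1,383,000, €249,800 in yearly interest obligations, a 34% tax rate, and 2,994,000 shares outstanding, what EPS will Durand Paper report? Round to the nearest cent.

Interest = €249,800.00, so EBT = €1,383,000 − €249,800.00 = €1,133,200.00.
Net income = €1,133,200.00 × (1 − 0.34) = €747,912.00.
EPS = €747,912.00 ÷ 2,994,000 = €0.25.

€0.25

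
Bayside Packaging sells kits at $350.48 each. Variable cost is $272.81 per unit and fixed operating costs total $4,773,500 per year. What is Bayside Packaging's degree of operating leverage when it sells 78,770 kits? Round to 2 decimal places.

Contribution at this volume is 78,770 × $77.67 = $6,118,065.90.
Subtracting fixed costs: EBIT = $6,118,065.90 − $4,773,500 = $1,344,565.90.
So DOL = total CM / EBIT = $6,118,065.90 / $1,344,565.90 = 4.5502.

4.55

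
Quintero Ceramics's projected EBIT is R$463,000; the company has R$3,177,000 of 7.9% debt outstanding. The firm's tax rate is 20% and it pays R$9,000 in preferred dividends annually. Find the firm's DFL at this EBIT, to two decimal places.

Interest = R$250,983.00.
Preferred dividends grossed up pre-tax: R$9,000 / (1 − 0.20) = R$11,250.00.
DFL = EBIT ÷ [EBIT − I − D_p/(1−t)] = R$463,000 ÷ [R$463,000 − R$250,983.00 − R$11,250.00] = R$463,000 ÷ R$200,767.00 = 2.3062.

2.31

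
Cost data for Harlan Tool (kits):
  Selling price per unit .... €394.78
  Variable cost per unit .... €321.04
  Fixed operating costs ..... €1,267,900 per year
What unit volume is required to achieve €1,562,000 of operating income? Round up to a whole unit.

38,377 kits

Each unit contributes €394.78 − €321.04 = €73.74.
Required volume = (fixed costs + target profit) ÷ CM = (€1,267,900 + €1,562,000) ÷ €73.74 = 38,376.73, so 38,377 kits.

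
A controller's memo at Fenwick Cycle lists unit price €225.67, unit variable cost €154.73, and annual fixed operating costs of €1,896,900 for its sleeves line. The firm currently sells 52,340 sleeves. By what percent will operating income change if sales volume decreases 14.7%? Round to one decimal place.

Contribution at this volume is 52,340 × €70.94 = €3,712,999.60.
EBIT = €3,712,999.60 − €1,896,900 = €1,816,099.60.
DOL = contribution ÷ EBIT = €3,712,999.60 ÷ €1,816,099.60 = 2.0445.
Operating income changes by 2.0445 × -14.7% = -30.1%.

-30.1%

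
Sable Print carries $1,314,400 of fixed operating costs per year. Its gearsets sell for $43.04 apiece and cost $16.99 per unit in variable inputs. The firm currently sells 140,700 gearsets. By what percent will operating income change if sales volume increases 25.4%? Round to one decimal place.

At 140,700 units, contribution = 140,700 × $26.05 = $3,665,235.00.
Subtracting fixed costs: EBIT = $3,665,235.00 − $1,314,400 = $2,350,835.00.
DOL = contribution ÷ EBIT = $3,665,235.00 ÷ $2,350,835.00 = 1.5591.
Operating income changes by 1.5591 × +25.4% = +39.6%.

+39.6%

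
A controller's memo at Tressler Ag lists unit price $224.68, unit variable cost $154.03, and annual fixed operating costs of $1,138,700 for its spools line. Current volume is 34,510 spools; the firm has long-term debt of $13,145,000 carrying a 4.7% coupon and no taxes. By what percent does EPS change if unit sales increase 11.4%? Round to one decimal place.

Total contribution margin = 34,510 × $70.65 = $2,438,131.50.
EBIT = $2,438,131.50 − $1,138,700 = $1,299,431.50.
After interest of $617,815.00, pre-tax earnings = $681,616.50.
Degree of combined leverage = contribution ÷ (EBIT − I) = $2,438,131.50 ÷ $681,616.50 = 3.5770.
%ΔEPS = DCL × %ΔSales = 3.5770 × +11.4% = +40.8%.

+40.8%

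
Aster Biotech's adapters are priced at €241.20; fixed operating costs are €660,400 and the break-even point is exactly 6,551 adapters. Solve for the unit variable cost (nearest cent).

At break-even, FC = Q × (P − VC), so P − VC = €660,400 ÷ 6,551 = €100.8090.
Variable cost per unit = €241.20 − €100.8090 = €140.39.

€140.39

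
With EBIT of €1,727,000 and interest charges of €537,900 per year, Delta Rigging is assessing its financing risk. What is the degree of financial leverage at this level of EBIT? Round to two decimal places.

1.45

Interest = €537,900.00.
DFL = EBIT ÷ (EBIT − I) = €1,727,000 ÷ (€1,727,000 − €537,900.00) = €1,727,000 ÷ €1,189,100.00 = 1.4524.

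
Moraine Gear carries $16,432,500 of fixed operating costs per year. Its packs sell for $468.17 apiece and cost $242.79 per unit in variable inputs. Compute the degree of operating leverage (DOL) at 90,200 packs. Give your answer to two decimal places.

5.22

Contribution at this volume is 90,200 × $225.38 = $20,329,276.00.
Subtracting fixed costs: EBIT = $20,329,276.00 − $16,432,500 = $3,896,776.00.
Degree of operating leverage = $20,329,276.00 / $3,896,776.00 = 5.2169.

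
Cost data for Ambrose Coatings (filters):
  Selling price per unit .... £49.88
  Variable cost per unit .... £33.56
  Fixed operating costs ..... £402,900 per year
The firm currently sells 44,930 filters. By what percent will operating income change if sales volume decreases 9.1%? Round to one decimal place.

-20.2%

At 44,930 units, contribution = 44,930 × £16.32 = £733,257.60.
EBIT = £733,257.60 − £402,900 = £330,357.60.
Degree of operating leverage = £733,257.60 / £330,357.60 = 2.2196.
So EBIT moves 2.2196 × (-9.1%) = -20.2%.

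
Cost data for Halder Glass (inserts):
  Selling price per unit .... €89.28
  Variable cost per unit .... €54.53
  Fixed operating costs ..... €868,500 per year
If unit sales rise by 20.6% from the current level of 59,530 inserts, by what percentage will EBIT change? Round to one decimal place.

+35.5%

At 59,530 units, contribution = 59,530 × €34.75 = €2,068,667.50.
Operating income = contribution − fixed costs = €2,068,667.50 − €868,500 = €1,200,167.50.
So DOL = total CM / EBIT = €2,068,667.50 / €1,200,167.50 = 1.7236.
%ΔEBIT = DOL × %ΔSales = 1.7236 × +20.6% = +35.5%.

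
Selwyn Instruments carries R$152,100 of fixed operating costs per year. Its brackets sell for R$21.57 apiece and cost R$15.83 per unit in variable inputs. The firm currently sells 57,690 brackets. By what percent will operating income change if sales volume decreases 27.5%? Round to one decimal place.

-50.9%

Contribution at this volume is 57,690 × R$5.74 = R$331,140.60.
Subtracting fixed costs: EBIT = R$331,140.60 − R$152,100 = R$179,040.60.
So DOL = total CM / EBIT = R$331,140.60 / R$179,040.60 = 1.8495.
Operating income changes by 1.8495 × -27.5% = -50.9%.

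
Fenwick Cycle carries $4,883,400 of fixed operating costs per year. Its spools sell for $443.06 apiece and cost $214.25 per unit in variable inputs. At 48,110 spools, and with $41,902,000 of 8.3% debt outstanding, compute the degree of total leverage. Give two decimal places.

Total contribution margin = 48,110 × $228.81 = $11,008,049.10.
Operating income = contribution − fixed costs = $11,008,049.10 − $4,883,400 = $6,124,649.10. Interest = $3,477,866.00.
DOL = $11,008,049.10 ÷ $6,124,649.10 = 1.7973; DFL = $6,124,649.10 ÷ $2,646,783.10 = 2.3140.
DCL = DOL × DFL = 1.7973 × 2.3140 = 4.1590.

4.16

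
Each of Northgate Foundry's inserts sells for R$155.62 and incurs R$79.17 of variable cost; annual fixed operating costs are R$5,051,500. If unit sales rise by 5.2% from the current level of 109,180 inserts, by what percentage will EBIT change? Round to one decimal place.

+13.2%

At 109,180 units, contribution = 109,180 × R$76.45 = R$8,346,811.00.
Operating income = contribution − fixed costs = R$8,346,811.00 − R$5,051,500 = R$3,295,311.00.
DOL = contribution ÷ EBIT = R$8,346,811.00 ÷ R$3,295,311.00 = 2.5329.
So EBIT moves 2.5329 × (+5.2%) = +13.2%.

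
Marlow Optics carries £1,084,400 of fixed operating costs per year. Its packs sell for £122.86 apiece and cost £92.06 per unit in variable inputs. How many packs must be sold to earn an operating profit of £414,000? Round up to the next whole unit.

Unit CM = price − variable cost = £122.86 − £92.06 = £30.80.
Required volume = (fixed costs + target profit) ÷ CM = (£1,084,400 + £414,000) ÷ £30.80 = 48,649.35, so 48,650 packs.

48,650 packs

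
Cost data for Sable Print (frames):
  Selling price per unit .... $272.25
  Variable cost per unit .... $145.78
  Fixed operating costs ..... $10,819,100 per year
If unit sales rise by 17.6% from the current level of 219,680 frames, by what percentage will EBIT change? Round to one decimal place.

+28.8%

Contribution at this volume is 219,680 × $126.47 = $27,782,929.60.
Subtracting fixed costs: EBIT = $27,782,929.60 − $10,819,100 = $16,963,829.60.
So DOL = total CM / EBIT = $27,782,929.60 / $16,963,829.60 = 1.6378.
So EBIT moves 1.6378 × (+17.6%) = +28.8%.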